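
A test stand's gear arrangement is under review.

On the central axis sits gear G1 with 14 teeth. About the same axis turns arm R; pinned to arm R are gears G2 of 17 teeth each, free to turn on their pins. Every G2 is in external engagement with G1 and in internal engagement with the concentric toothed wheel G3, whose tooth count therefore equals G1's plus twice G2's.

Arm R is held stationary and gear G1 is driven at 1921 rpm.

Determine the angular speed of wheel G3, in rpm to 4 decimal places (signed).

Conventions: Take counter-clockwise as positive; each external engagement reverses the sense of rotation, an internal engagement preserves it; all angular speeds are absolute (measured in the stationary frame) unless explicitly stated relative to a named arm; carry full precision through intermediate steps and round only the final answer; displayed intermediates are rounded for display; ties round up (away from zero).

-560.2917 rpm

topology: planetary set — G1 14T / G2 17T / G3 48T, arm = carrier (Willis)
normalise by the input: solve with ω_sun = 1, then scale by 1921 rpm
ring teeth: 14 + 2·17 = 48
14(ω_sun−ω_arm) = −48(ω_ring−ω_arm),  ω_arm = 0, ω_sun = 1
ω_ring = 0 − (14/48)(1−0) = -7/24
scale: ω_ring = -7/24 × 1921 rpm = -560.2917 rpm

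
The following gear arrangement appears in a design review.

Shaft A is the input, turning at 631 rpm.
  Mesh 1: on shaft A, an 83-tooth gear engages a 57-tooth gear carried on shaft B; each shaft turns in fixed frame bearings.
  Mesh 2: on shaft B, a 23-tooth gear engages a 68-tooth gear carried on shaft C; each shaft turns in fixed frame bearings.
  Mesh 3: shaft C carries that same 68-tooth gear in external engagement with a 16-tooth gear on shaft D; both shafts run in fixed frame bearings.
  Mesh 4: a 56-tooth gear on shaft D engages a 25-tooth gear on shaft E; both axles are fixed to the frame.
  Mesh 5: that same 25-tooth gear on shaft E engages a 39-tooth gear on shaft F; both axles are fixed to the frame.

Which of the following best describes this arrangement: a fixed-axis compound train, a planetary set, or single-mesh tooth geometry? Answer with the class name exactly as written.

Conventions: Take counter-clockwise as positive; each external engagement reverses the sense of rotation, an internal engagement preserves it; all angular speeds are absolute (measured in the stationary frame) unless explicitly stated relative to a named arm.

topology: fixed-axis compound train — 5 meshes, A→F
classification: fixed-axis compound train

fixed-axis compound train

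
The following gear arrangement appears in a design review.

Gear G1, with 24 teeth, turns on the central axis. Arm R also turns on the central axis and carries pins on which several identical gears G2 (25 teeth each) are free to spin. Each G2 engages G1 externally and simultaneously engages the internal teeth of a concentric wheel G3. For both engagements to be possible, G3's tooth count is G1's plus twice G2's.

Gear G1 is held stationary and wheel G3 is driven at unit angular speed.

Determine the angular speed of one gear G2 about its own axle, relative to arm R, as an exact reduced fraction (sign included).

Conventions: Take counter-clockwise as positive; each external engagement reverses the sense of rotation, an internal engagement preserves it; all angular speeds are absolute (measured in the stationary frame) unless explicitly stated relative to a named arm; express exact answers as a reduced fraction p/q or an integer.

888/1225

recognized (axles ride arm R): planetary set, 24/25/74 teeth
ring teeth: 24 + 2·25 = 74
24(ω_sun−ω_arm) = −74(ω_ring−ω_arm),  ω_sun = 0, ω_ring = 1
24(0−ω_arm) = −74(1−ω_arm)  ⇒  98·ω_arm = 74  ⇒  ω_arm = 37/49
sun–planet mesh: 24·(0−37/49) = −25·(ω_p−ω_arm)  ⇒  ω_p−ω_arm = 888/1225
exact speed ratio = 888/1225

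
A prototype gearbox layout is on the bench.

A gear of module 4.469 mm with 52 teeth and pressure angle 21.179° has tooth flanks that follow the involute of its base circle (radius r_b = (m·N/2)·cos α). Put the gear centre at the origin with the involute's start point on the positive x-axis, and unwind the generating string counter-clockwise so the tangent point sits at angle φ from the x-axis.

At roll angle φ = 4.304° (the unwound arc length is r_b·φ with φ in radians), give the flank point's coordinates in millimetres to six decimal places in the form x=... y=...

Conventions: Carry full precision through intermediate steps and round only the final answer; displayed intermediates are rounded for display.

x=108.651084 y=0.015300

single-mesh involute tooth geometry (52T wheel at module 4.469)
pitch radius r_p = m·N/2 = 4.469·52/2 = 116.194000
base radius r_b = r_p·cos α = 116.194000·cos 21.179° = 108.345825
roll angle φ = 4.304° = 0.07511897 rad
x = r_b·(cos φ + φ·sin φ) = 108.651084
y = r_b·(sin φ − φ·cos φ) = 0.015300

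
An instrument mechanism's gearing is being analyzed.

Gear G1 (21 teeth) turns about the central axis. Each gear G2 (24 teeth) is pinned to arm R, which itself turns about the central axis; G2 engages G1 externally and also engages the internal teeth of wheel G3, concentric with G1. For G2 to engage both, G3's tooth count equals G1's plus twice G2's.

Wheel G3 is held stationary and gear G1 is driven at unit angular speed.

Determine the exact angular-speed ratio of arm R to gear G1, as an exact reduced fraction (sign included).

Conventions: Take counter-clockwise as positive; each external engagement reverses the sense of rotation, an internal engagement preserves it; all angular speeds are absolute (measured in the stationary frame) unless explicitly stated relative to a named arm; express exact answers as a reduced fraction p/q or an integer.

recognized (axles ride arm R): planetary set, 21/24/69 teeth
ring teeth: 21 + 2·24 = 69
21(ω_sun−ω_arm) = −69(ω_ring−ω_arm),  ω_ring = 0, ω_sun = 1
21(1−ω_arm) = −69(0−ω_arm)  ⇒  90·ω_arm = 21  ⇒  ω_arm = 7/30
ω_out/ω_in = 7/30

7/30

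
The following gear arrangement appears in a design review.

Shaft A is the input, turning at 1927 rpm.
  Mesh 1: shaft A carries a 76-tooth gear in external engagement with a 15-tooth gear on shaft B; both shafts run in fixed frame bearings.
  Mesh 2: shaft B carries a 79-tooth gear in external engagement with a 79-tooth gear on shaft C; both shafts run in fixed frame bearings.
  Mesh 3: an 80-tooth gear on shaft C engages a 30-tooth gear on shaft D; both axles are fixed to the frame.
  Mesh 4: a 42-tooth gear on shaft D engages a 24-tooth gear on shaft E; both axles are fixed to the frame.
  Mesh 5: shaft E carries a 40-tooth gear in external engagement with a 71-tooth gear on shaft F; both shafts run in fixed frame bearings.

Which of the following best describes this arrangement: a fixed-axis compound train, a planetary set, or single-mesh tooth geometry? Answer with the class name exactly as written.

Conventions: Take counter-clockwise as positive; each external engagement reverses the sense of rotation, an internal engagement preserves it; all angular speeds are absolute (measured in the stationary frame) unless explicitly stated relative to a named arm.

class = fixed-axis compound train [5 meshes; 5 ratios multiply, 5 sense flips]
classification: fixed-axis compound train

fixed-axis compound train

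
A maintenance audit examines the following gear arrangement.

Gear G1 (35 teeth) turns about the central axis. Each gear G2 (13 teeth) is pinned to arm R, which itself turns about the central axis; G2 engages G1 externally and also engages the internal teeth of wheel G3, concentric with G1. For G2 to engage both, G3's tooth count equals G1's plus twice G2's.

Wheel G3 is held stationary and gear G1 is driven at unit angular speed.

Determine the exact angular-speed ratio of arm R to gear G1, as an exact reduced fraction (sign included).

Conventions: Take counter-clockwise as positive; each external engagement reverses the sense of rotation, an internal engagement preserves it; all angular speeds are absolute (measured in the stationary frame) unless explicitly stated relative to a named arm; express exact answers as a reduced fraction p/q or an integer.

recognized (axles ride arm R): planetary set, 35/13/61 teeth
ring teeth: 35 + 2·13 = 61
35(ω_sun−ω_arm) = −61(ω_ring−ω_arm),  ω_ring = 0, ω_sun = 1
35(1−ω_arm) = −61(0−ω_arm)  ⇒  96·ω_arm = 35  ⇒  ω_arm = 35/96
ω_out/ω_in = 35/96

35/96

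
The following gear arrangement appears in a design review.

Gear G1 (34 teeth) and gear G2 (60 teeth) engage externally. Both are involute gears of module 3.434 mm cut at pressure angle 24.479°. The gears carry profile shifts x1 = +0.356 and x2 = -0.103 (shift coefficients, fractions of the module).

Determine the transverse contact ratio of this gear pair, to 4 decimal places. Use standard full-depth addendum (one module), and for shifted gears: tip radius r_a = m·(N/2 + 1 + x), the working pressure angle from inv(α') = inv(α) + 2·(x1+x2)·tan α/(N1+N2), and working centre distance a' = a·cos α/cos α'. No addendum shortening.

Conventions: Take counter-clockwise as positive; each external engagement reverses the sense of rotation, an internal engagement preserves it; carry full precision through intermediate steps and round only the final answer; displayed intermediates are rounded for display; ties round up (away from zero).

1.4931

topology: single-mesh involute geometry — m = 3.434, 34T/60T pair
base radii: r_b1 = 53.130589, r_b2 = 93.759862
tip radii: r_a1 = 63.034504, r_a2 = 106.100298
inv(α') = inv(24.479°) + 2·(+0.356-0.103)·tan α/(34+60) = 0.03049532  ⇒  α' = 25.13617°
a' = a·cos α / cos α' = 161.3980·cos 24.479°/cos 25.13617° = 162.255950
action lengths: √(r_a1²−r_b1²) = 33.918863, √(r_a2²−r_b2²) = 49.662476
base pitch p_b = π·m·cos α = 9.818510
CR = (33.918863 + 49.662476 − 162.255950·sin 25.13617°)/9.818510 = 1.493070
contact ratio ≈ 1.4931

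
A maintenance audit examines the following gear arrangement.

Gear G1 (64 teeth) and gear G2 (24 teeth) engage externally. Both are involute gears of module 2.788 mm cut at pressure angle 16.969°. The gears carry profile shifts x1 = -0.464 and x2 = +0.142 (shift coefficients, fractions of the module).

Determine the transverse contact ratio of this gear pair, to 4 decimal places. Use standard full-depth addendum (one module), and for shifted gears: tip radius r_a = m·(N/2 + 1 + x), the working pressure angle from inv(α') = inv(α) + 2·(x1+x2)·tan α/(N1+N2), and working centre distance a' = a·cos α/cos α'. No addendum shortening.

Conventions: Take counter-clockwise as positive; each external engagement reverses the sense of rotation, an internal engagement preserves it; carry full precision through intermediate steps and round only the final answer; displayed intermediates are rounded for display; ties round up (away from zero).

1.9306

recognized (one external pair, fixed centres): single-mesh tooth geometry, m = 2.788, N1 = 64, N2 = 24
base radii: r_b1 = 85.331786, r_b2 = 31.999420
tip radii: r_a1 = 90.710368, r_a2 = 36.639896
inv(α') = inv(16.969°) + 2·(-0.464+0.142)·tan α/(64+24) = 0.00674117  ⇒  α' = 15.45716°
a' = a·cos α / cos α' = 122.6720·cos 16.969°/cos 15.45716° = 121.734335
action lengths: √(r_a1²−r_b1²) = 30.771045, √(r_a2²−r_b2²) = 17.847104
base pitch p_b = π·m·cos α = 8.377428
CR = (30.771045 + 17.847104 − 121.734335·sin 15.45716°)/8.377428 = 1.930639
contact ratio ≈ 1.9306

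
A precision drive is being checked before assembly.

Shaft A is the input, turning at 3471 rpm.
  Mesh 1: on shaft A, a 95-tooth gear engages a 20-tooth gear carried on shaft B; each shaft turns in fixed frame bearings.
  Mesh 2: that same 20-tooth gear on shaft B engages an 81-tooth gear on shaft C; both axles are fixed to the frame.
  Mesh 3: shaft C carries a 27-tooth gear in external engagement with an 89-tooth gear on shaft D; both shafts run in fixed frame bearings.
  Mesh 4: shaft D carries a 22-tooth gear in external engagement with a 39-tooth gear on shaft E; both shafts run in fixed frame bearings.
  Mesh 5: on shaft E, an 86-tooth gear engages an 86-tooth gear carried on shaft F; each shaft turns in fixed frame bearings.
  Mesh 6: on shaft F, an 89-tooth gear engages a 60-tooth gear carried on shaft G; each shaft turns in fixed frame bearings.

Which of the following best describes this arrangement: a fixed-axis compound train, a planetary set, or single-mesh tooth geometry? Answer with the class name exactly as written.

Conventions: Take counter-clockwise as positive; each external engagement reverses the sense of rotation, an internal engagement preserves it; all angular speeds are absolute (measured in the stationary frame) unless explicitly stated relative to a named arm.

topology: fixed-axis compound train — 6 meshes, A→G
classification: fixed-axis compound train

fixed-axis compound train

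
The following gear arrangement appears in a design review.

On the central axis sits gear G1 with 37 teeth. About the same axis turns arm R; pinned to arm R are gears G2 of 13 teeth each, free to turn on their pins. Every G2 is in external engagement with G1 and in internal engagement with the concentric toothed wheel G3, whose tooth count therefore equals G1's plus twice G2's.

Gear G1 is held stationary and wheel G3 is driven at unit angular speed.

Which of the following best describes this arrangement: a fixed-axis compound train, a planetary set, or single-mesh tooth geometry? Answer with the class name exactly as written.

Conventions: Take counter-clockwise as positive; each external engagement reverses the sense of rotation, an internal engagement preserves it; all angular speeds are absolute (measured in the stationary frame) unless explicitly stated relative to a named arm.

planetary set (37T centre, 13T on arm, 63T internal) — Willis relation
classification: planetary set

planetary set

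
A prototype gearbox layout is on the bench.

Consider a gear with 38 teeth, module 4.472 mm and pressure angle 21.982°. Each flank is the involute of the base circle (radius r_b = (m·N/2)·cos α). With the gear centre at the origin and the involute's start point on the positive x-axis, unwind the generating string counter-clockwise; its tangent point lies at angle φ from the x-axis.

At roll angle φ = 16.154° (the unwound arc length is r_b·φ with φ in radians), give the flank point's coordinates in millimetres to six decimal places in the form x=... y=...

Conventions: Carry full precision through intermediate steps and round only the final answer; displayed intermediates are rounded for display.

class = single-mesh tooth geometry [base-circle involute, m = 4.472, 38T]
pitch radius r_p = m·N/2 = 4.472·38/2 = 84.968000
base radius r_b = r_p·cos α = 84.968000·cos 21.982° = 78.790953
roll angle φ = 16.154° = 0.28194049 rad
x = r_b·(cos φ + φ·sin φ) = 81.860559
y = r_b·(sin φ − φ·cos φ) = 0.583944

x=81.860559 y=0.583944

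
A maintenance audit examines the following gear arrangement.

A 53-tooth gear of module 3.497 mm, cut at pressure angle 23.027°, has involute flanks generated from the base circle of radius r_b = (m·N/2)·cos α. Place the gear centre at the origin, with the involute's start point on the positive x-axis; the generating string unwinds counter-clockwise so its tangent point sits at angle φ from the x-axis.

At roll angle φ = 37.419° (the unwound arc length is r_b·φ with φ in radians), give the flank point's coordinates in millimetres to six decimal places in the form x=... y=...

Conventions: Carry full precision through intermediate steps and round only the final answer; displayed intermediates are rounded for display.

x=101.580835 y=7.586303

class = single-mesh tooth geometry [base-circle involute, m = 3.497, 53T]
pitch radius r_p = m·N/2 = 3.497·53/2 = 92.670500
base radius r_b = r_p·cos α = 92.670500·cos 23.027° = 85.286572
roll angle φ = 37.419° = 0.65308475 rad
x = r_b·(cos φ + φ·sin φ) = 101.580835
y = r_b·(sin φ − φ·cos φ) = 7.586303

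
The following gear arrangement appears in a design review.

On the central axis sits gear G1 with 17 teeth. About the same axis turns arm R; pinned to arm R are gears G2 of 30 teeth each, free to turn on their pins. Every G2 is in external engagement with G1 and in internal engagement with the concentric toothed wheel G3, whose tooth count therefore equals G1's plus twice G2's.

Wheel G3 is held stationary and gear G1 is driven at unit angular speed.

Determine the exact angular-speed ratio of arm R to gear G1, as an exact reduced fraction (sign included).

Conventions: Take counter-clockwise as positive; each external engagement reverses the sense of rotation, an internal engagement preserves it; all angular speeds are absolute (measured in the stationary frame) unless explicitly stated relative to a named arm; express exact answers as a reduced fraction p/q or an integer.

planetary set (17T centre, 30T on arm, 77T internal) — Willis relation
ring teeth: 17 + 2·30 = 77
17(ω_sun−ω_arm) = −77(ω_ring−ω_arm),  ω_ring = 0, ω_sun = 1
17(1−ω_arm) = −77(0−ω_arm)  ⇒  94·ω_arm = 17  ⇒  ω_arm = 17/94
ω_out/ω_in = 17/94

17/94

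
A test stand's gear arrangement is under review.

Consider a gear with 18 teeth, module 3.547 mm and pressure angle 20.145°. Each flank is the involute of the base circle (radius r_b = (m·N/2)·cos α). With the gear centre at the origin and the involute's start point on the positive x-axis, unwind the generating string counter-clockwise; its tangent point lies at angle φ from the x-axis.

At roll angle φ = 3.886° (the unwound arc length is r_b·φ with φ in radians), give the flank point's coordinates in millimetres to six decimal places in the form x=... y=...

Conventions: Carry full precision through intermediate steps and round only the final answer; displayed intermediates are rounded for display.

recognized (one wheel, involute flank): single-mesh tooth geometry, m = 3.547, N = 18
pitch radius r_p = m·N/2 = 3.547·18/2 = 31.923000
base radius r_b = r_p·cos α = 31.923000·cos 20.145° = 29.970080
roll angle φ = 3.886° = 0.06782349 rad
x = r_b·(cos φ + φ·sin φ) = 30.038933
y = r_b·(sin φ − φ·cos φ) = 0.003115

x=30.038933 y=0.003115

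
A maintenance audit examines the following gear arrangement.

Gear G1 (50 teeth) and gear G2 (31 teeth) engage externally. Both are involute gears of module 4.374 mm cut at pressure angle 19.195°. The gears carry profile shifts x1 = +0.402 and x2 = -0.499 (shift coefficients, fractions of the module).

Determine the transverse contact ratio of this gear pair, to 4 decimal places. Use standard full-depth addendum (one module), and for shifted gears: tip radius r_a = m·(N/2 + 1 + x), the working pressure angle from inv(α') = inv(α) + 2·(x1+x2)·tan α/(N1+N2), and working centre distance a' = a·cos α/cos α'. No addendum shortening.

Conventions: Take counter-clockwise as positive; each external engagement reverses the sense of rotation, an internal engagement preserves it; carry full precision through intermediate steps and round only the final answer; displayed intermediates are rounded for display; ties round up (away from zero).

1.7740

topology: single-mesh involute geometry — m = 4.374, 50T/31T pair
base radii: r_b1 = 103.270694, r_b2 = 64.027830
tip radii: r_a1 = 115.482348, r_a2 = 69.988374
inv(α') = inv(19.195°) + 2·(+0.402-0.499)·tan α/(50+31) = 0.01228923  ⇒  α' = 18.79177°
a' = a·cos α / cos α' = 177.1470·cos 19.195°/cos 18.79177° = 176.718405
action lengths: √(r_a1²−r_b1²) = 51.684973, √(r_a2²−r_b2²) = 28.263217
base pitch p_b = π·m·cos α = 12.977378
CR = (51.684973 + 28.263217 − 176.718405·sin 18.79177°)/12.977378 = 1.774005
contact ratio ≈ 1.7740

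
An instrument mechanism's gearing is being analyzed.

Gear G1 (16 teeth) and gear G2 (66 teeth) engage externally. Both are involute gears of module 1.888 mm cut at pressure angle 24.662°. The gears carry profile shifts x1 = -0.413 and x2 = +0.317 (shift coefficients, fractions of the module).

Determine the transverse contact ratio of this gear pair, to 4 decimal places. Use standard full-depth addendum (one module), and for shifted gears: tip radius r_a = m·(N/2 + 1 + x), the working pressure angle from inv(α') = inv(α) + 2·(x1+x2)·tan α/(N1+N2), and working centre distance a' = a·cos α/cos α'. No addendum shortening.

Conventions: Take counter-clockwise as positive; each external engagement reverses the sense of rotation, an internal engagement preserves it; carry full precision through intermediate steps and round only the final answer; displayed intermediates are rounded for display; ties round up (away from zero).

1.5325

topology: single-mesh involute geometry — m = 1.888, 16T/66T pair
base radii: r_b1 = 13.726290, r_b2 = 56.620948
tip radii: r_a1 = 16.212256, r_a2 = 64.790496
inv(α') = inv(24.662°) + 2·(-0.413+0.317)·tan α/(16+66) = 0.02763715  ⇒  α' = 24.36580°
a' = a·cos α / cos α' = 77.4080·cos 24.662°/cos 24.36580° = 77.225728
action lengths: √(r_a1²−r_b1²) = 8.627062, √(r_a2²−r_b2²) = 31.494073
base pitch p_b = π·m·cos α = 5.390302
CR = (8.627062 + 31.494073 − 77.225728·sin 24.36580°)/5.390302 = 1.532536
contact ratio ≈ 1.5325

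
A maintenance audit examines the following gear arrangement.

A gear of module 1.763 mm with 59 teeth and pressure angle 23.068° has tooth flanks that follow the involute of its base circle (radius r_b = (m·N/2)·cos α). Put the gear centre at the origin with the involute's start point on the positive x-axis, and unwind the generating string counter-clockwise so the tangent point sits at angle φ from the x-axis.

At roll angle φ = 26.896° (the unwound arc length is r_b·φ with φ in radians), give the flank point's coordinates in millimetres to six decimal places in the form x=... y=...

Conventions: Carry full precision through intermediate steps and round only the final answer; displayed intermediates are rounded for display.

x=52.835097 y=1.613819

class = single-mesh tooth geometry [base-circle involute, m = 1.763, 59T]
pitch radius r_p = m·N/2 = 1.763·59/2 = 52.008500
base radius r_b = r_p·cos α = 52.008500·cos 23.068° = 47.849925
roll angle φ = 26.896° = 0.46942376 rad
x = r_b·(cos φ + φ·sin φ) = 52.835097
y = r_b·(sin φ − φ·cos φ) = 1.613819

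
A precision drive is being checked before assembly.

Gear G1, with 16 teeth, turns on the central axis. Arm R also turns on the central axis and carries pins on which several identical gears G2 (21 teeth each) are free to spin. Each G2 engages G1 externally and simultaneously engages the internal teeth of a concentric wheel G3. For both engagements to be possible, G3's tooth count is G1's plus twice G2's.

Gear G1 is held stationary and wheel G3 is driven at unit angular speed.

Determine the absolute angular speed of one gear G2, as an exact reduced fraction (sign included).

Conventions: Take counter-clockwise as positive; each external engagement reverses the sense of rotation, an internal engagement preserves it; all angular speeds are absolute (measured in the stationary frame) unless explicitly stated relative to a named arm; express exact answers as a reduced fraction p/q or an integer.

recognized (axles ride arm R): planetary set, 16/21/58 teeth
ring teeth: 16 + 2·21 = 58
16(ω_sun−ω_arm) = −58(ω_ring−ω_arm),  ω_sun = 0, ω_ring = 1
16(0−ω_arm) = −58(1−ω_arm)  ⇒  74·ω_arm = 58  ⇒  ω_arm = 29/37
sun–planet mesh: 16·(0−29/37) = −21·(ω_p−ω_arm)  ⇒  ω_p−ω_arm = 464/777
ω_p = 29/37 + 464/777 = 29/21
exact speed ratio = 29/21

29/21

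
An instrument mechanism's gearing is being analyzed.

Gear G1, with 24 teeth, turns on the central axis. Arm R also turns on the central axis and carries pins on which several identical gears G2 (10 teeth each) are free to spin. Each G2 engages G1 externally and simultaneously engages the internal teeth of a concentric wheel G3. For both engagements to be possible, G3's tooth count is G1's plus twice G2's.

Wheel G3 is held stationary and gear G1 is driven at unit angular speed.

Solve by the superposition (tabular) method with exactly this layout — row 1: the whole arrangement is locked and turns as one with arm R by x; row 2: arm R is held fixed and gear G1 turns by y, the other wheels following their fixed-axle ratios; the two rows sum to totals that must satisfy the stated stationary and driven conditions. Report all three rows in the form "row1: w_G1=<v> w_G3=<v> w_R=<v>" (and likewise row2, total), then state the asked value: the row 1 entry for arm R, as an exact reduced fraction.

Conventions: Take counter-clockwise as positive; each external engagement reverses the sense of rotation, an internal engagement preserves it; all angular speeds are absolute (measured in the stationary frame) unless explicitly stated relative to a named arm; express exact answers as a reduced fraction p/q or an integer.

row1: w_G1=6/17 w_G3=6/17 w_R=6/17
row2: w_G1=11/17 w_G3=-6/17 w_R=0
total: w_G1=1 w_G3=0 w_R=6/17
asked value: 6/17

planetary set (24T centre, 10T on arm, 44T internal) — Willis relation
row 1 (train locked, turned with arm): all members turn x
row 2: sun turns y, ring = −(24/44)·y, arm 0
boundary: total ω_ring = x − (24/44)·y = 0 and total ω_sun = x + y = 1  ⇒  y = 11/17, x = 6/17
row 2 ring = −(24/44)·11/17 = -6/17
totals (row 1 + row 2): sun 6/17 + 11/17 = 1, ring 6/17 + (-6/17) = 0, arm 6/17 + 0 = 6/17
asked cell (row1, arm) = 6/17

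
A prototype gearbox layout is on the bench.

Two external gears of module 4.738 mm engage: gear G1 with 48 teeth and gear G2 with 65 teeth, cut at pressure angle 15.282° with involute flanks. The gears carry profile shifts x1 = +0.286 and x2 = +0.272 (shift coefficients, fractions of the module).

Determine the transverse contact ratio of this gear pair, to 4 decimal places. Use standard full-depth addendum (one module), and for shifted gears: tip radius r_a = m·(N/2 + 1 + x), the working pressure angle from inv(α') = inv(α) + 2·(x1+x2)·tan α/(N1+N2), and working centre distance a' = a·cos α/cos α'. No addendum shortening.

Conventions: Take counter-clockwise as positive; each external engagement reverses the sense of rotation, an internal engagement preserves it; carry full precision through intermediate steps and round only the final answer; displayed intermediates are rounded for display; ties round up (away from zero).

1.9620

single-mesh involute tooth geometry (48T engaging 65T at module 4.738)
base radii: r_b1 = 109.691174, r_b2 = 148.540132
tip radii: r_a1 = 119.805068, r_a2 = 160.011736
inv(α') = inv(15.282°) + 2·(+0.286+0.272)·tan α/(48+65) = 0.00920865  ⇒  α' = 17.11197°
a' = a·cos α / cos α' = 267.6970·cos 15.282°/cos 17.11197° = 270.192290
action lengths: √(r_a1²−r_b1²) = 48.177802, √(r_a2²−r_b2²) = 59.494411
base pitch p_b = π·m·cos α = 14.358541
CR = (48.177802 + 59.494411 − 270.192290·sin 17.11197°)/14.358541 = 1.961958
contact ratio ≈ 1.9620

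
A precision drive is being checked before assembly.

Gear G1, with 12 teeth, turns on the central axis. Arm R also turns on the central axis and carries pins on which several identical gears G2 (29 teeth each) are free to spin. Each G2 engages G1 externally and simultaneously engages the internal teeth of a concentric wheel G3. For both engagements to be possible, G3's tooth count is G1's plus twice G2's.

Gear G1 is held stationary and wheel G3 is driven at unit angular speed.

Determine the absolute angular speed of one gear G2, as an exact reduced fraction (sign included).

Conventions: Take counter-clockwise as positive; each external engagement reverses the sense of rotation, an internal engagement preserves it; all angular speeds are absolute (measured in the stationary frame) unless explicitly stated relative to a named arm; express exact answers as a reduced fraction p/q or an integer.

35/29

planetary set (12T centre, 29T on arm, 70T internal) — Willis relation
ring teeth: 12 + 2·29 = 70
12(ω_sun−ω_arm) = −70(ω_ring−ω_arm),  ω_sun = 0, ω_ring = 1
12(0−ω_arm) = −70(1−ω_arm)  ⇒  82·ω_arm = 70  ⇒  ω_arm = 35/41
sun–planet mesh: 12·(0−35/41) = −29·(ω_p−ω_arm)  ⇒  ω_p−ω_arm = 420/1189
ω_p = 35/41 + 420/1189 = 35/29
exact speed ratio = 35/29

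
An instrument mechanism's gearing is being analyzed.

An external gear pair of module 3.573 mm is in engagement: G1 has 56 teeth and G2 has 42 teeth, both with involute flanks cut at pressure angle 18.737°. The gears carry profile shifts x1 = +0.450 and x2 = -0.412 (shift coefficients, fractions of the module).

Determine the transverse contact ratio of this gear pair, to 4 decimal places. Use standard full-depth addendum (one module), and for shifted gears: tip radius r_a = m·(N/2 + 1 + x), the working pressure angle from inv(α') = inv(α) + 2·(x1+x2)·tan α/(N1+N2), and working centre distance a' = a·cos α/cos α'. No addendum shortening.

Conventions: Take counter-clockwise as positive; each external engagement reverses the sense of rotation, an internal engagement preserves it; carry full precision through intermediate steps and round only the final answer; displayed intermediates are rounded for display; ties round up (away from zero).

1.8002

class = single-mesh tooth geometry [involute pair 56T × 42T, m = 3.573]
base radii: r_b1 = 94.741972, r_b2 = 71.056479
tip radii: r_a1 = 105.224850, r_a2 = 77.133924
inv(α') = inv(18.737°) + 2·(+0.450-0.412)·tan α/(56+42) = 0.01244195  ⇒  α' = 18.86702°
a' = a·cos α / cos α' = 175.0770·cos 18.737°/cos 18.86702° = 175.212321
action lengths: √(r_a1²−r_b1²) = 45.784581, √(r_a2²−r_b2²) = 30.010316
base pitch p_b = π·m·cos α = 10.630024
CR = (45.784581 + 30.010316 − 175.212321·sin 18.86702°)/10.630024 = 1.800184
contact ratio ≈ 1.8002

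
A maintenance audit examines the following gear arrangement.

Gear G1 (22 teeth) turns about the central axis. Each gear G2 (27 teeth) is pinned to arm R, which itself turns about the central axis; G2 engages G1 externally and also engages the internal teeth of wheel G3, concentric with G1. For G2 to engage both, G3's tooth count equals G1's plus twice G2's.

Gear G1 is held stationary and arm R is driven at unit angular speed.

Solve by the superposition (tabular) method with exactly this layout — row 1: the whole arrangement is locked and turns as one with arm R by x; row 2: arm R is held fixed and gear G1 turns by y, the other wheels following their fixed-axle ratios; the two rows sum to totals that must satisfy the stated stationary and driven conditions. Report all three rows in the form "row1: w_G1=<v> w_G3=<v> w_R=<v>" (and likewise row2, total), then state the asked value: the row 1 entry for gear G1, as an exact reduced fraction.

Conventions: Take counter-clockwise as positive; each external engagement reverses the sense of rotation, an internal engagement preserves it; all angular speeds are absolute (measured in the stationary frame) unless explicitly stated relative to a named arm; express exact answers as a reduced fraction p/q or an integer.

row1: w_G1=1 w_G3=1 w_R=1
row2: w_G1=-1 w_G3=11/38 w_R=0
total: w_G1=0 w_G3=49/38 w_R=1
asked value: 1

topology: planetary set — G1 22T / G2 27T / G3 76T, arm = carrier (Willis)
row 1 — lock + rotate with arm: ω_sun = ω_ring = ω_arm = x
row 2 — arm fixed, fixed-axis ratios: sun y, ring −(22/76)·y, arm 0
boundary: total ω_sun = x + y = 0 and total ω_arm = x = 1  ⇒  y = -1, x = 1
row 2 ring = −(22/76)·(-1) = 11/38
totals (row 1 + row 2): sun 1 + (-1) = 0, ring 1 + 11/38 = 49/38, arm 1 + 0 = 1
asked cell (row1, sun) = 1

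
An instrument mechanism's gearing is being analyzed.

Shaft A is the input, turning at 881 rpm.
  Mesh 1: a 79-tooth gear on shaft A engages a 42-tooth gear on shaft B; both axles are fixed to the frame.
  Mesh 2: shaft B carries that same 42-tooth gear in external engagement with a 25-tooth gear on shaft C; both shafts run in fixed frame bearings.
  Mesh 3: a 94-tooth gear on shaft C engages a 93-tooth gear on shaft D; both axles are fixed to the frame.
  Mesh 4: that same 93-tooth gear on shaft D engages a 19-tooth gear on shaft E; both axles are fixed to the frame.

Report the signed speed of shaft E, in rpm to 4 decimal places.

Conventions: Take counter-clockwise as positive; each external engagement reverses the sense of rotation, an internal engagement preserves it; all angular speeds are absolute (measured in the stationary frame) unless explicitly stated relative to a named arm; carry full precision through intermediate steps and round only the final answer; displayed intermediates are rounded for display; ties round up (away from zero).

+13773.2758 rpm

class = fixed-axis compound train [4 meshes; 4 ratios multiply, 4 sense flips]
mesh 1 [79T→42T]: ω = 881.0000×79/42 = 1657.1190 rpm, sense flips to −
mesh 2 [42T→25T]: ω = 1657.1190×42/25 = 2783.9600 rpm, sense flips to +
mesh 3 [94T→93T]: ω = 2783.9600×94/93 = 2813.8951 rpm, sense flips to −
mesh 4 [93T→19T]: ω = 2813.8951×93/19 = 13773.2758 rpm, sense flips to +
signed output speed = +13773.2758 rpm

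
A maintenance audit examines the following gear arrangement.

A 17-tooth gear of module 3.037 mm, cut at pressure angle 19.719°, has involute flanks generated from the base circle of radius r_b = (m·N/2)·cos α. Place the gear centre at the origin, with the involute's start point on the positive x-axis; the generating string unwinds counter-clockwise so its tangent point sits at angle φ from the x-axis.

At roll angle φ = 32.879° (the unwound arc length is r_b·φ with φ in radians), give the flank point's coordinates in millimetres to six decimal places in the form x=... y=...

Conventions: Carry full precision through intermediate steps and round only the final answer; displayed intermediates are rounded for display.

x=27.978402 y=1.480868

recognized (one wheel, involute flank): single-mesh tooth geometry, m = 3.037, N = 17
pitch radius r_p = m·N/2 = 3.037·17/2 = 25.814500
base radius r_b = r_p·cos α = 25.814500·cos 19.719° = 24.300704
roll angle φ = 32.879° = 0.57384680 rad
x = r_b·(cos φ + φ·sin φ) = 27.978402
y = r_b·(sin φ − φ·cos φ) = 1.480868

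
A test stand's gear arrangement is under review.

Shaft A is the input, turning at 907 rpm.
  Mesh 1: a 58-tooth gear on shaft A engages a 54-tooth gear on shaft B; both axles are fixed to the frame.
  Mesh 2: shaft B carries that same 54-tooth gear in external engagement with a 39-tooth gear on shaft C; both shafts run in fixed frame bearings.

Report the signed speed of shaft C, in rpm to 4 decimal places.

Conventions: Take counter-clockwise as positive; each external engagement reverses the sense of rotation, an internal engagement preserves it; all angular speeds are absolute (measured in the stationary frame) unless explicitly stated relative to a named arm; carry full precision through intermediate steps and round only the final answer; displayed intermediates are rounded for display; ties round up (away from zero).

+1348.8718 rpm

2-mesh fixed-axis compound train (all bearings frame-fixed)
mesh 1 [58T→54T]: ω = 907.0000×58/54 = 974.1852 rpm, sense flips to −
mesh 2 [54T→39T]: ω = 974.1852×54/39 = 1348.8718 rpm, sense flips to +
signed output speed = +1348.8718 rpm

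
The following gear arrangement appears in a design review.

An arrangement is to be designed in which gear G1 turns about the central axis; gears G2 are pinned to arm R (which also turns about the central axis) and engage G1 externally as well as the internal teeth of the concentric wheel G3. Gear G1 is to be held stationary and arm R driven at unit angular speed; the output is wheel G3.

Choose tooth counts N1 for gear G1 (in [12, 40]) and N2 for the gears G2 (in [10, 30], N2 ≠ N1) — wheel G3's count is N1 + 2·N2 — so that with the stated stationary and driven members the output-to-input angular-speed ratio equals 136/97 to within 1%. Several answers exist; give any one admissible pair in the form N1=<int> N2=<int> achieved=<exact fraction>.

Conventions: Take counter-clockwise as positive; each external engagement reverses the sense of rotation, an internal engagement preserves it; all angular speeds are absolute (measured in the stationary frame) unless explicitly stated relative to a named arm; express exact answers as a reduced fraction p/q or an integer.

N1=39 N2=29 achieved=136/97

class = planetary set [ratio 136/97 wanted; Willis about the carrier]
Willis with ω_sun = 0: ω_ring/ω_arm = (N1+N3)/N3; set equal to 136/97  ⇒  N3/N1 = 1/(136/97 − 1) = 97/39
N3 = N1 + 2·N2  ⇒  N2/N1 = (N3/N1 − 1)/2 = (97/39 − 1)/2 = 29/39
smallest multiple with N1 ≥ 12 and N2 ≥ 10: k = 1  ⇒  N1 = 1·39 = 39, N2 = 1·29 = 29 (N1 ≤ 40, N2 ≤ 30, N2 ≠ N1 ✓), N3 = 39 + 2·29 = 97
check: (N1+N3)/N3 with N1 = 39, N3 = 97 gives 136/97; |achieved − target| = 0 ≤ 34/2425 ✓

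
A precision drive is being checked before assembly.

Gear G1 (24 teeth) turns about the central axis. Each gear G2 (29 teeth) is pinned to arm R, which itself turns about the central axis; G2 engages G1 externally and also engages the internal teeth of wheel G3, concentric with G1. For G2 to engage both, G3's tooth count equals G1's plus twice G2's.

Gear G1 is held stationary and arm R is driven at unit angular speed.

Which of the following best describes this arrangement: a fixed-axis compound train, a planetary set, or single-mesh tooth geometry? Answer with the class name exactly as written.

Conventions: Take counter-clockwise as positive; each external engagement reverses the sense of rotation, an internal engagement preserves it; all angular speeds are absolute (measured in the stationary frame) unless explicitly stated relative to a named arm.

planetary set

topology: planetary set — G1 24T / G2 29T / G3 82T, arm = carrier (Willis)
classification: planetary set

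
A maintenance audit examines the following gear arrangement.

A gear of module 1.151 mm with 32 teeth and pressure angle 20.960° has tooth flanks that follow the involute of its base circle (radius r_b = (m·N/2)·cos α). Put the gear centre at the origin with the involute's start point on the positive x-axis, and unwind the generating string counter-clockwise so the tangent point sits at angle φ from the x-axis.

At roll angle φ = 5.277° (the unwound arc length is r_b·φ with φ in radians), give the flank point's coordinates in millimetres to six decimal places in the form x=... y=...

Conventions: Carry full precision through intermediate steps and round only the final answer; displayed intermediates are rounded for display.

single-mesh involute tooth geometry (32T wheel at module 1.151)
pitch radius r_p = m·N/2 = 1.151·32/2 = 18.416000
base radius r_b = r_p·cos α = 18.416000·cos 20.960° = 17.197420
roll angle φ = 5.277° = 0.09210102 rad
x = r_b·(cos φ + φ·sin φ) = 17.270205
y = r_b·(sin φ − φ·cos φ) = 0.004475

x=17.270205 y=0.004475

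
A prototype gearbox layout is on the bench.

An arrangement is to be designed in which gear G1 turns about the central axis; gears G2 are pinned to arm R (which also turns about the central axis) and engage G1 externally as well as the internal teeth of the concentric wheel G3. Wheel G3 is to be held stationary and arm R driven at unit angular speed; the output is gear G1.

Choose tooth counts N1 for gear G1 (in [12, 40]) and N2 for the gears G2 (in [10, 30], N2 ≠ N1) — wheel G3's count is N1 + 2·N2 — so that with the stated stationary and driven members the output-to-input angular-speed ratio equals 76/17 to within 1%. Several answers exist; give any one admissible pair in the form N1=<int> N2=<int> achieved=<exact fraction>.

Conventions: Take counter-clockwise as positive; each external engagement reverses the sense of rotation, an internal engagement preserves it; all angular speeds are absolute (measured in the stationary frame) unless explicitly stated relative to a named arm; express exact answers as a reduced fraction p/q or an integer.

N1=17 N2=21 achieved=76/17

planetary set to be sized for 76/17 (Willis relation)
Willis with ω_ring = 0: ω_sun/ω_arm = (N1+N3)/N1; set equal to 76/17  ⇒  N3/N1 = 76/17 − 1 = 59/17
N3 = N1 + 2·N2  ⇒  N2/N1 = (N3/N1 − 1)/2 = (59/17 − 1)/2 = 21/17
smallest multiple with N1 ≥ 12 and N2 ≥ 10: k = 1  ⇒  N1 = 1·17 = 17, N2 = 1·21 = 21 (N1 ≤ 40, N2 ≤ 30, N2 ≠ N1 ✓), N3 = 17 + 2·21 = 59
check: (N1+N3)/N1 with N1 = 17, N3 = 59 gives 76/17; |achieved − target| = 0 ≤ 19/425 ✓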